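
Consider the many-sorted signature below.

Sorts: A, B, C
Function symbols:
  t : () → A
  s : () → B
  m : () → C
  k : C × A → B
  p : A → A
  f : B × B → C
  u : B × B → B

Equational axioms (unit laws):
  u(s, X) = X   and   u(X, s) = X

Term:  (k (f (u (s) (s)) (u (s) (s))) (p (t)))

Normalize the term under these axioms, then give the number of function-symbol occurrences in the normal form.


size = 6

1. (k (f (u (s) (s)) (u (s) (s))) (p (t)))  →  (k (f (s) (u (s) (s))) (p (t)))
2. (k (f (s) (u (s) (s))) (p (t)))  →  (k (f (s) (s)) (p (t)))
normal form: (k (f (s) (s)) (p (t)))


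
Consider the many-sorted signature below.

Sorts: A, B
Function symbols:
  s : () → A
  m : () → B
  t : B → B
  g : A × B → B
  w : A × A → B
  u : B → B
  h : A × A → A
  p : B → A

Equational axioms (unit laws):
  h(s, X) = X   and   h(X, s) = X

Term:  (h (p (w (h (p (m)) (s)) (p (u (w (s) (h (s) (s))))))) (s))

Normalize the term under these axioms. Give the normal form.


normal form = (p (w (p (m)) (p (u (w (s) (s))))))

1. (h (p (w (h (p (m)) (s)) (p (u (w (s) (h (s) (s))))))) (s))  →  (p (w (h (p (m)) (s)) (p (u (w (s) (h (s) (s)))))))
2. (p (w (h (p (m)) (s)) (p (u (w (s) (h (s) (s)))))))  →  (p (w (p (m)) (p (u (w (s) (h (s) (s)))))))
3. (p (w (p (m)) (p (u (w (s) (h (s) (s)))))))  →  (p (w (p (m)) (p (u (w (s) (s))))))


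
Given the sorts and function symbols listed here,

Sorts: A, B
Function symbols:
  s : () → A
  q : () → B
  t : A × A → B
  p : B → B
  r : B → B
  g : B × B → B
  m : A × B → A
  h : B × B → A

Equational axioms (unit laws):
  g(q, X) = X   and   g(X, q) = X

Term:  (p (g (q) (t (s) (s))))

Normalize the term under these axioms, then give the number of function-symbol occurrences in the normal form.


1. (p (g (q) (t (s) (s))))  →  (p (t (s) (s)))
normal form: (p (t (s) (s)))

size = 4


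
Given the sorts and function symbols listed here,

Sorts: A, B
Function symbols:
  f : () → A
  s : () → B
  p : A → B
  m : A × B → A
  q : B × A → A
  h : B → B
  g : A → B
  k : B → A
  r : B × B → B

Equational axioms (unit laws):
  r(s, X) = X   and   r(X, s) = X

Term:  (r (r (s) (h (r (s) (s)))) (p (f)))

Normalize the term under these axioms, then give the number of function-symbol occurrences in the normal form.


size = 5

1. (r (r (s) (h (r (s) (s)))) (p (f)))  →  (r (h (r (s) (s))) (p (f)))
2. (r (h (r (s) (s))) (p (f)))  →  (r (h (s)) (p (f)))
normal form: (r (h (s)) (p (f)))


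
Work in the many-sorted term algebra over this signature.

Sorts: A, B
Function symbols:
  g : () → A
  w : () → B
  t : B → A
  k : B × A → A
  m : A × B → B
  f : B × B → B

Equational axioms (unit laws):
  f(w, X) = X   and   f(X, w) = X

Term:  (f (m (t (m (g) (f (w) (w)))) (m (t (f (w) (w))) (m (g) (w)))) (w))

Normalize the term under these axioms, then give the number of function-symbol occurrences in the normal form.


1. (f (m (t (m (g) (f (w) (w)))) (m (t (f (w) (w))) (m (g) (w)))) (w))  →  (m (t (m (g) (f (w) (w)))) (m (t (f (w) (w))) (m (g) (w))))
2. (m (t (m (g) (f (w) (w)))) (m (t (f (w) (w))) (m (g) (w))))  →  (m (t (m (g) (w))) (m (t (f (w) (w))) (m (g) (w))))
3. (m (t (m (g) (w))) (m (t (f (w) (w))) (m (g) (w))))  →  (m (t (m (g) (w))) (m (t (w)) (m (g) (w))))
normal form: (m (t (m (g) (w))) (m (t (w)) (m (g) (w))))

size = 11


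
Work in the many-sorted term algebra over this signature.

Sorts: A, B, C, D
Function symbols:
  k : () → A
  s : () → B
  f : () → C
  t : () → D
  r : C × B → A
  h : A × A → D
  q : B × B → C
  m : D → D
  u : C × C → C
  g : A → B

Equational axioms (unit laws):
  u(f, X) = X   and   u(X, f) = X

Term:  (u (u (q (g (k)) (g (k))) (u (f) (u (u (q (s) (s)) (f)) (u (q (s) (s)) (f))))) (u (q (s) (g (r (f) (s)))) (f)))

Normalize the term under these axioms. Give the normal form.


normal form = (u (u (q (g (k)) (g (k))) (u (q (s) (s)) (q (s) (s)))) (q (s) (g (r (f) (s)))))

1. (u (u (q (g (k)) (g (k))) (u (f) (u (u (q (s) (s)) (f)) (u (q (s) (s)) (f))))) (u (q (s) (g (r (f) (s)))) (f)))  →  (u (u (q (g (k)) (g (k))) (u (u (q (s) (s)) (f)) (u (q (s) (s)) (f)))) (u (q (s) (g (r (f) (s)))) (f)))
2. (u (u (q (g (k)) (g (k))) (u (u (q (s) (s)) (f)) (u (q (s) (s)) (f)))) (u (q (s) (g (r (f) (s)))) (f)))  →  (u (u (q (g (k)) (g (k))) (u (q (s) (s)) (u (q (s) (s)) (f)))) (u (q (s) (g (r (f) (s)))) (f)))
3. (u (u (q (g (k)) (g (k))) (u (q (s) (s)) (u (q (s) (s)) (f)))) (u (q (s) (g (r (f) (s)))) (f)))  →  (u (u (q (g (k)) (g (k))) (u (q (s) (s)) (q (s) (s)))) (u (q (s) (g (r (f) (s)))) (f)))
4. (u (u (q (g (k)) (g (k))) (u (q (s) (s)) (q (s) (s)))) (u (q (s) (g (r (f) (s)))) (f)))  →  (u (u (q (g (k)) (g (k))) (u (q (s) (s)) (q (s) (s)))) (q (s) (g (r (f) (s)))))


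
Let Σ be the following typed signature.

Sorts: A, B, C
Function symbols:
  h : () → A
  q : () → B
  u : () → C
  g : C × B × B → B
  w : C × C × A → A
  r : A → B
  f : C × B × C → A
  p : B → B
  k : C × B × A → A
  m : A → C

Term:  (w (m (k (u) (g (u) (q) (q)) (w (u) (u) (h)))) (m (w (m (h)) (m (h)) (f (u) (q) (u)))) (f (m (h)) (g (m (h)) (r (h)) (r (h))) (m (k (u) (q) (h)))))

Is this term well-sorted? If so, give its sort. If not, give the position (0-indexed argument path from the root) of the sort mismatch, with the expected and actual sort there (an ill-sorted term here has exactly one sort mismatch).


      (u) : C
        (u) : C
        (q) : B
        (q) : B
      (g (u) (q) (q)) : B
        (u) : C
        (u) : C
        (h) : A
      (w (u) (u) (h)) : A
    (k (u) (g (u) (q) (q)) (w (u) (u) (h))) : A
  (m (k (u) (g (u) (q) (q)) (w (u) (u) (h)))) : C
        (h) : A
      (m (h)) : C
        (h) : A
      (m (h)) : C
        (u) : C
        (q) : B
        (u) : C
      (f (u) (q) (u)) : A
    (w (m (h)) (m (h)) (f (u) (q) (u))) : A
  (m (w (m (h)) (m (h)) (f (u) (q) (u)))) : C
      (h) : A
    (m (h)) : C
        (h) : A
      (m (h)) : C
        (h) : A
      (r (h)) : B
        (h) : A
      (r (h)) : B
    (g (m (h)) (r (h)) (r (h))) : B
        (u) : C
        (q) : B
        (h) : A
      (k (u) (q) (h)) : A
    (m (k (u) (q) (h))) : C
  (f (m (h)) (g (m (h)) (r (h)) (r (h))) (m (k (u) (q) (h)))) : A
(w (m (k (u) (g (u) (q) (q)) (w (u) (u) (h)))) (m (w (m (h)) (m (h)) (f (u) (q) (u)))) (f (m (h)) (g (m (h)) (r (h)) (r (h))) (m (k (u) (q) (h))))) : A

well-sorted; sort = A


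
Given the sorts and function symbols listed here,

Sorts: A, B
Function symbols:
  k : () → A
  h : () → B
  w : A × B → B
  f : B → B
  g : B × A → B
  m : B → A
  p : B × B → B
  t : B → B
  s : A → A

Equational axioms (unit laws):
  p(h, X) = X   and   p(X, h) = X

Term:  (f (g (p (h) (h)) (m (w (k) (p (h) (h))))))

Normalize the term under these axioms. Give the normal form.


normal form = (f (g (h) (m (w (k) (h)))))

1. (f (g (p (h) (h)) (m (w (k) (p (h) (h))))))  →  (f (g (h) (m (w (k) (p (h) (h))))))
2. (f (g (h) (m (w (k) (p (h) (h))))))  →  (f (g (h) (m (w (k) (h)))))


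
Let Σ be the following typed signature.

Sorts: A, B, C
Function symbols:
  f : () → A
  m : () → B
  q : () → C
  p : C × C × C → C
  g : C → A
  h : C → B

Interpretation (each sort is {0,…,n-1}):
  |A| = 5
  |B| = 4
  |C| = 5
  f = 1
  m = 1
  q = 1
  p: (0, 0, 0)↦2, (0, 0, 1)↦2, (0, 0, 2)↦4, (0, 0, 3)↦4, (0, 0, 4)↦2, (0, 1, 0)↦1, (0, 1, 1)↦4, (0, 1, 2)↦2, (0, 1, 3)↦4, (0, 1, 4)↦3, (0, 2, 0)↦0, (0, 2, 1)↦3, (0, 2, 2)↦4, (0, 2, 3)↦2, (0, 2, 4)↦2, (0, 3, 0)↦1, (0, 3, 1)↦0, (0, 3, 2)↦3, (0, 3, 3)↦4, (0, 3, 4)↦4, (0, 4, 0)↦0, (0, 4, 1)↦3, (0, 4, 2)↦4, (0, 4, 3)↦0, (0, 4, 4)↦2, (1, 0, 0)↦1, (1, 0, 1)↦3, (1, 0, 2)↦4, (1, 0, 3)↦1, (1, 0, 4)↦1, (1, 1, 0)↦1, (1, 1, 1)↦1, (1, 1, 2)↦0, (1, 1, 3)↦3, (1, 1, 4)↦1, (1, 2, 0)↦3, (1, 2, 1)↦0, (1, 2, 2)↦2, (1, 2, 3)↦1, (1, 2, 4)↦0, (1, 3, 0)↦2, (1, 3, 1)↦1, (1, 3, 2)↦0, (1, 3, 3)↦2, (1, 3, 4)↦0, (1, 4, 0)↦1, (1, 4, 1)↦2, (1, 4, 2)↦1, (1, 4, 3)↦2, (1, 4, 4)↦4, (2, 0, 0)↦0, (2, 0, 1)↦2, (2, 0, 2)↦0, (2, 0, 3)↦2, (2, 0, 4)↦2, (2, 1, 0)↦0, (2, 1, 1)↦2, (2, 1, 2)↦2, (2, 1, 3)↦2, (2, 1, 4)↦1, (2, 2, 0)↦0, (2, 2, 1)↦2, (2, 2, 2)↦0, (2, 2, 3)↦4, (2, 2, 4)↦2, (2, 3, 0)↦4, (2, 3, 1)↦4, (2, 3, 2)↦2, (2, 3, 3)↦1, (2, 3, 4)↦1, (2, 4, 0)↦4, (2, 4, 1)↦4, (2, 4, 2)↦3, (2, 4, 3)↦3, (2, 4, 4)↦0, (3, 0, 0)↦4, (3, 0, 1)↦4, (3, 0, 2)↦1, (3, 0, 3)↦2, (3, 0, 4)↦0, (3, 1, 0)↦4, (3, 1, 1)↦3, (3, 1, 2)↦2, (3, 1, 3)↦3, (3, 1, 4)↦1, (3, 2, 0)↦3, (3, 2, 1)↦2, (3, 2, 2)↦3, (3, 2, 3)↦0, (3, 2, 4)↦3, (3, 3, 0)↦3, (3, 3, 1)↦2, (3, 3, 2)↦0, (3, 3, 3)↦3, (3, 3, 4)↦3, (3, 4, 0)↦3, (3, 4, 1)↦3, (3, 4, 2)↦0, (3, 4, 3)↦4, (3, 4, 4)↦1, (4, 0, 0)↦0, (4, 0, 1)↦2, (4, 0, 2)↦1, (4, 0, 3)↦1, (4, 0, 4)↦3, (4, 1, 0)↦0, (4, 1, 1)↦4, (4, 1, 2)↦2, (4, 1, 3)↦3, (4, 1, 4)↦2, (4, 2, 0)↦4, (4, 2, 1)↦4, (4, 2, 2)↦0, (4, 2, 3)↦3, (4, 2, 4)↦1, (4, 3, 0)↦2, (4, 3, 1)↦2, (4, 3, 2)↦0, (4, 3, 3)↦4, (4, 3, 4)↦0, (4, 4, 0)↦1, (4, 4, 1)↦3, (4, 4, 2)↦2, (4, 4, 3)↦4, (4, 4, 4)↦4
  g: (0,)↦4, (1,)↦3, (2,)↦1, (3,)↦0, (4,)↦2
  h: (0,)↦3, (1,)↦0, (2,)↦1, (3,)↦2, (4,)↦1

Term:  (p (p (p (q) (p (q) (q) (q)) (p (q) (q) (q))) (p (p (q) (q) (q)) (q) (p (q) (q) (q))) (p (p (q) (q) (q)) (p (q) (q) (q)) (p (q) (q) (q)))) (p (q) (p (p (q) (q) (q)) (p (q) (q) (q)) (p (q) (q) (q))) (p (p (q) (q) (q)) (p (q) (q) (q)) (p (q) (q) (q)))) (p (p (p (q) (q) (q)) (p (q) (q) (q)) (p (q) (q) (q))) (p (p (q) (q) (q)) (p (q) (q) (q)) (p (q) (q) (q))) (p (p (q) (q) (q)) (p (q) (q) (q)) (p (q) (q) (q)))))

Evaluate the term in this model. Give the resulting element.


  q = 1
  q = 1
  q = 1
  q = 1
  (p (q) (q) (q)) = p(1, 1, 1) = 1
  q = 1
  q = 1
  q = 1
  (p (q) (q) (q)) = p(1, 1, 1) = 1
  (p (q) (p (q) (q) (q)) (p (q) (q) (q))) = p(1, 1, 1) = 1
  q = 1
  q = 1
  q = 1
  (p (q) (q) (q)) = p(1, 1, 1) = 1
  q = 1
  q = 1
  q = 1
  q = 1
  (p (q) (q) (q)) = p(1, 1, 1) = 1
  (p (p (q) (q) (q)) (q) (p (q) (q) (q))) = p(1, 1, 1) = 1
  q = 1
  q = 1
  q = 1
  (p (q) (q) (q)) = p(1, 1, 1) = 1
  q = 1
  q = 1
  q = 1
  (p (q) (q) (q)) = p(1, 1, 1) = 1
  q = 1
  q = 1
  q = 1
  (p (q) (q) (q)) = p(1, 1, 1) = 1
  (p (p (q) (q) (q)) (p (q) (q) (q)) (p (q) (q) (q))) = p(1, 1, 1) = 1
  (p (p (q) (p (q) (q) (q)) (p (q) (q) (q))) (p (p (q) (q) (q)) (q) (p (q) (q) (q))) (p (p (q) (q) (q)) (p (q) (q) (q)) (p (q) (q) (q)))) = p(1, 1, 1) = 1
  q = 1
  q = 1
  q = 1
  q = 1
  (p (q) (q) (q)) = p(1, 1, 1) = 1
  q = 1
  q = 1
  q = 1
  (p (q) (q) (q)) = p(1, 1, 1) = 1
  q = 1
  q = 1
  q = 1
  (p (q) (q) (q)) = p(1, 1, 1) = 1
  (p (p (q) (q) (q)) (p (q) (q) (q)) (p (q) (q) (q))) = p(1, 1, 1) = 1
  q = 1
  q = 1
  q = 1
  (p (q) (q) (q)) = p(1, 1, 1) = 1
  q = 1
  q = 1
  q = 1
  (p (q) (q) (q)) = p(1, 1, 1) = 1
  q = 1
  q = 1
  q = 1
  (p (q) (q) (q)) = p(1, 1, 1) = 1
  (p (p (q) (q) (q)) (p (q) (q) (q)) (p (q) (q) (q))) = p(1, 1, 1) = 1
  (p (q) (p (p (q) (q) (q)) (p (q) (q) (q)) (p (q) (q) (q))) (p (p (q) (q) (q)) (p (q) (q) (q)) (p (q) (q) (q)))) = p(1, 1, 1) = 1
  q = 1
  q = 1
  q = 1
  (p (q) (q) (q)) = p(1, 1, 1) = 1
  q = 1
  q = 1
  q = 1
  (p (q) (q) (q)) = p(1, 1, 1) = 1
  q = 1
  q = 1
  q = 1
  (p (q) (q) (q)) = p(1, 1, 1) = 1
  (p (p (q) (q) (q)) (p (q) (q) (q)) (p (q) (q) (q))) = p(1, 1, 1) = 1
  q = 1
  q = 1
  q = 1
  (p (q) (q) (q)) = p(1, 1, 1) = 1
  q = 1
  q = 1
  q = 1
  (p (q) (q) (q)) = p(1, 1, 1) = 1
  q = 1
  q = 1
  q = 1
  (p (q) (q) (q)) = p(1, 1, 1) = 1
  (p (p (q) (q) (q)) (p (q) (q) (q)) (p (q) (q) (q))) = p(1, 1, 1) = 1
  q = 1
  q = 1
  q = 1
  (p (q) (q) (q)) = p(1, 1, 1) = 1
  q = 1
  q = 1
  q = 1
  (p (q) (q) (q)) = p(1, 1, 1) = 1
  q = 1
  q = 1
  q = 1
  (p (q) (q) (q)) = p(1, 1, 1) = 1
  (p (p (q) (q) (q)) (p (q) (q) (q)) (p (q) (q) (q))) = p(1, 1, 1) = 1
  (p (p (p (q) (q) (q)) (p (q) (q) (q)) (p (q) (q) (q))) (p (p (q) (q) (q)) (p (q) (q) (q)) (p (q) (q) (q))) (p (p (q) (q) (q)) (p (q) (q) (q)) (p (q) (q) (q)))) = p(1, 1, 1) = 1
  (p (p (p (q) (p (q) (q) (q)) (p (q) (q) (q))) (p (p (q) (q) (q)) (q) (p (q) (q) (q))) (p (p (q) (q) (q)) (p (q) (q) (q)) (p (q) (q) (q)))) (p (q) (p (p (q) (q) (q)) (p (q) (q) (q)) (p (q) (q) (q))) (p (p (q) (q) (q)) (p (q) (q) (q)) (p (q) (q) (q)))) (p (p (p (q) (q) (q)) (p (q) (q) (q)) (p (q) (q) (q))) (p (p (q) (q) (q)) (p (q) (q) (q)) (p (q) (q) (q))) (p (p (q) (q) (q)) (p (q) (q) (q)) (p (q) (q) (q))))) = p(1, 1, 1) = 1

value = 1


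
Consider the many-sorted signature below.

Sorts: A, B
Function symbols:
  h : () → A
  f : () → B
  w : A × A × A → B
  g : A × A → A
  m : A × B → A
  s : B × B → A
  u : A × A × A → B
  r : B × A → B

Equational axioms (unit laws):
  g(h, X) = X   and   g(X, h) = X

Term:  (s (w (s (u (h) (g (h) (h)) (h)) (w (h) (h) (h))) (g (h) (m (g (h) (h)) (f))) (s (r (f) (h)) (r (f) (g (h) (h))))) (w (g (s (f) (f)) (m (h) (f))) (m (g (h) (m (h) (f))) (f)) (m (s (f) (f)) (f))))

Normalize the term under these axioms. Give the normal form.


normal form = (s (w (s (u (h) (h) (h)) (w (h) (h) (h))) (m (h) (f)) (s (r (f) (h)) (r (f) (h)))) (w (g (s (f) (f)) (m (h) (f))) (m (m (h) (f)) (f)) (m (s (f) (f)) (f))))

1. (s (w (s (u (h) (g (h) (h)) (h)) (w (h) (h) (h))) (g (h) (m (g (h) (h)) (f))) (s (r (f) (h)) (r (f) (g (h) (h))))) (w (g (s (f) (f)) (m (h) (f))) (m (g (h) (m (h) (f))) (f)) (m (s (f) (f)) (f))))  →  (s (w (s (u (h) (h) (h)) (w (h) (h) (h))) (g (h) (m (g (h) (h)) (f))) (s (r (f) (h)) (r (f) (g (h) (h))))) (w (g (s (f) (f)) (m (h) (f))) (m (g (h) (m (h) (f))) (f)) (m (s (f) (f)) (f))))
2. (s (w (s (u (h) (h) (h)) (w (h) (h) (h))) (g (h) (m (g (h) (h)) (f))) (s (r (f) (h)) (r (f) (g (h) (h))))) (w (g (s (f) (f)) (m (h) (f))) (m (g (h) (m (h) (f))) (f)) (m (s (f) (f)) (f))))  →  (s (w (s (u (h) (h) (h)) (w (h) (h) (h))) (m (g (h) (h)) (f)) (s (r (f) (h)) (r (f) (g (h) (h))))) (w (g (s (f) (f)) (m (h) (f))) (m (g (h) (m (h) (f))) (f)) (m (s (f) (f)) (f))))
3. (s (w (s (u (h) (h) (h)) (w (h) (h) (h))) (m (g (h) (h)) (f)) (s (r (f) (h)) (r (f) (g (h) (h))))) (w (g (s (f) (f)) (m (h) (f))) (m (g (h) (m (h) (f))) (f)) (m (s (f) (f)) (f))))  →  (s (w (s (u (h) (h) (h)) (w (h) (h) (h))) (m (h) (f)) (s (r (f) (h)) (r (f) (g (h) (h))))) (w (g (s (f) (f)) (m (h) (f))) (m (g (h) (m (h) (f))) (f)) (m (s (f) (f)) (f))))
4. (s (w (s (u (h) (h) (h)) (w (h) (h) (h))) (m (h) (f)) (s (r (f) (h)) (r (f) (g (h) (h))))) (w (g (s (f) (f)) (m (h) (f))) (m (g (h) (m (h) (f))) (f)) (m (s (f) (f)) (f))))  →  (s (w (s (u (h) (h) (h)) (w (h) (h) (h))) (m (h) (f)) (s (r (f) (h)) (r (f) (h)))) (w (g (s (f) (f)) (m (h) (f))) (m (g (h) (m (h) (f))) (f)) (m (s (f) (f)) (f))))
5. (s (w (s (u (h) (h) (h)) (w (h) (h) (h))) (m (h) (f)) (s (r (f) (h)) (r (f) (h)))) (w (g (s (f) (f)) (m (h) (f))) (m (g (h) (m (h) (f))) (f)) (m (s (f) (f)) (f))))  →  (s (w (s (u (h) (h) (h)) (w (h) (h) (h))) (m (h) (f)) (s (r (f) (h)) (r (f) (h)))) (w (g (s (f) (f)) (m (h) (f))) (m (m (h) (f)) (f)) (m (s (f) (f)) (f))))


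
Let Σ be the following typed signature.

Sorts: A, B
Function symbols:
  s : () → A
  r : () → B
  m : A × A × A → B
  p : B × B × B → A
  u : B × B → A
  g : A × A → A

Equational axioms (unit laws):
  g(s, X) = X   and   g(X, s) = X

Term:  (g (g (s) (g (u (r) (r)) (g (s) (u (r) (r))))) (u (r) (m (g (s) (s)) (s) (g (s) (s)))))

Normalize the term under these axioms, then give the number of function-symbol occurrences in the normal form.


1. (g (g (s) (g (u (r) (r)) (g (s) (u (r) (r))))) (u (r) (m (g (s) (s)) (s) (g (s) (s)))))  →  (g (g (u (r) (r)) (g (s) (u (r) (r)))) (u (r) (m (g (s) (s)) (s) (g (s) (s)))))
2. (g (g (u (r) (r)) (g (s) (u (r) (r)))) (u (r) (m (g (s) (s)) (s) (g (s) (s)))))  →  (g (g (u (r) (r)) (u (r) (r))) (u (r) (m (g (s) (s)) (s) (g (s) (s)))))
3. (g (g (u (r) (r)) (u (r) (r))) (u (r) (m (g (s) (s)) (s) (g (s) (s)))))  →  (g (g (u (r) (r)) (u (r) (r))) (u (r) (m (s) (s) (g (s) (s)))))
4. (g (g (u (r) (r)) (u (r) (r))) (u (r) (m (s) (s) (g (s) (s)))))  →  (g (g (u (r) (r)) (u (r) (r))) (u (r) (m (s) (s) (s))))
normal form: (g (g (u (r) (r)) (u (r) (r))) (u (r) (m (s) (s) (s))))

size = 14


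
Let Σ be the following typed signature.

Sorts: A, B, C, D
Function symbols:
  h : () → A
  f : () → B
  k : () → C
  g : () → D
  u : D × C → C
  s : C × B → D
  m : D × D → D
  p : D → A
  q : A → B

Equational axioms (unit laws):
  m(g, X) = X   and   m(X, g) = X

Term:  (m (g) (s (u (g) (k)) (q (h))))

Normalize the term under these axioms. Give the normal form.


1. (m (g) (s (u (g) (k)) (q (h))))  →  (s (u (g) (k)) (q (h)))

normal form = (s (u (g) (k)) (q (h)))


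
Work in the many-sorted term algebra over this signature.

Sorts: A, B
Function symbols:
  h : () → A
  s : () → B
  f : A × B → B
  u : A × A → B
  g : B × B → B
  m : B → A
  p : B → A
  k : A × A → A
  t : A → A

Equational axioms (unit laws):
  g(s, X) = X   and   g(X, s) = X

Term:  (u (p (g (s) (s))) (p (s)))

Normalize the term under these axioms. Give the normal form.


normal form = (u (p (s)) (p (s)))

1. (u (p (g (s) (s))) (p (s)))  →  (u (p (s)) (p (s)))


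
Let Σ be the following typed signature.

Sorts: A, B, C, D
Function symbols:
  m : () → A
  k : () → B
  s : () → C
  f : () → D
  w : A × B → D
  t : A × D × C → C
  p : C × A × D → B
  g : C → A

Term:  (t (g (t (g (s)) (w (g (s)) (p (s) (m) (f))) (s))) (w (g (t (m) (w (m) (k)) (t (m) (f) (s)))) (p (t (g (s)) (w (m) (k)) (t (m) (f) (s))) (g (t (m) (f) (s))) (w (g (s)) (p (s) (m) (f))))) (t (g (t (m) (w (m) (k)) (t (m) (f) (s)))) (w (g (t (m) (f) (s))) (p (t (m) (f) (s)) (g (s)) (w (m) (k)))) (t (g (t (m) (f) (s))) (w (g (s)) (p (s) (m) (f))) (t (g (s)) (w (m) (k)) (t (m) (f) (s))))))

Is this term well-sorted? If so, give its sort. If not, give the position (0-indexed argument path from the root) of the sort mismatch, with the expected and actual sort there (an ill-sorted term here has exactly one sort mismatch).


well-sorted; sort = C

        (s) : C
      (g (s)) : A
          (s) : C
        (g (s)) : A
          (s) : C
          (m) : A
          (f) : D
        (p (s) (m) (f)) : B
      (w (g (s)) (p (s) (m) (f))) : D
      (s) : C
    (t (g (s)) (w (g (s)) (p (s) (m) (f))) (s)) : C
  (g (t (g (s)) (w (g (s)) (p (s) (m) (f))) (s))) : A
        (m) : A
          (m) : A
          (k) : B
        (w (m) (k)) : D
          (m) : A
          (f) : D
          (s) : C
        (t (m) (f) (s)) : C
      (t (m) (w (m) (k)) (t (m) (f) (s))) : C
    (g (t (m) (w (m) (k)) (t (m) (f) (s)))) : A
          (s) : C
        (g (s)) : A
          (m) : A
          (k) : B
        (w (m) (k)) : D
          (m) : A
          (f) : D
          (s) : C
        (t (m) (f) (s)) : C
      (t (g (s)) (w (m) (k)) (t (m) (f) (s))) : C
          (m) : A
          (f) : D
          (s) : C
        (t (m) (f) (s)) : C
      (g (t (m) (f) (s))) : A
          (s) : C
        (g (s)) : A
          (s) : C
          (m) : A
          (f) : D
        (p (s) (m) (f)) : B
      (w (g (s)) (p (s) (m) (f))) : D
    (p (t (g (s)) (w (m) (k)) (t (m) (f) (s))) (g (t (m) (f) (s))) (w (g (s)) (p (s) (m) (f)))) : B
  (w (g (t (m) (w (m) (k)) (t (m) (f) (s)))) (p (t (g (s)) (w (m) (k)) (t (m) (f) (s))) (g (t (m) (f) (s))) (w (g (s)) (p (s) (m) (f))))) : D
        (m) : A
          (m) : A
          (k) : B
        (w (m) (k)) : D
          (m) : A
          (f) : D
          (s) : C
        (t (m) (f) (s)) : C
      (t (m) (w (m) (k)) (t (m) (f) (s))) : C
    (g (t (m) (w (m) (k)) (t (m) (f) (s)))) : A
          (m) : A
          (f) : D
          (s) : C
        (t (m) (f) (s)) : C
      (g (t (m) (f) (s))) : A
          (m) : A
          (f) : D
          (s) : C
        (t (m) (f) (s)) : C
          (s) : C
        (g (s)) : A
          (m) : A
          (k) : B
        (w (m) (k)) : D
      (p (t (m) (f) (s)) (g (s)) (w (m) (k))) : B
    (w (g (t (m) (f) (s))) (p (t (m) (f) (s)) (g (s)) (w (m) (k)))) : D
          (m) : A
          (f) : D
          (s) : C
        (t (m) (f) (s)) : C
      (g (t (m) (f) (s))) : A
          (s) : C
        (g (s)) : A
          (s) : C
          (m) : A
          (f) : D
        (p (s) (m) (f)) : B
      (w (g (s)) (p (s) (m) (f))) : D
          (s) : C
        (g (s)) : A
          (m) : A
          (k) : B
        (w (m) (k)) : D
          (m) : A
          (f) : D
          (s) : C
        (t (m) (f) (s)) : C
      (t (g (s)) (w (m) (k)) (t (m) (f) (s))) : C
    (t (g (t (m) (f) (s))) (w (g (s)) (p (s) (m) (f))) (t (g (s)) (w (m) (k)) (t (m) (f) (s)))) : C
  (t (g (t (m) (w (m) (k)) (t (m) (f) (s)))) (w (g (t (m) (f) (s))) (p (t (m) (f) (s)) (g (s)) (w (m) (k)))) (t (g (t (m) (f) (s))) (w (g (s)) (p (s) (m) (f))) (t (g (s)) (w (m) (k)) (t (m) (f) (s))))) : C
(t (g (t (g (s)) (w (g (s)) (p (s) (m) (f))) (s))) (w (g (t (m) (w (m) (k)) (t (m) (f) (s)))) (p (t (g (s)) (w (m) (k)) (t (m) (f) (s))) (g (t (m) (f) (s))) (w (g (s)) (p (s) (m) (f))))) (t (g (t (m) (w (m) (k)) (t (m) (f) (s)))) (w (g (t (m) (f) (s))) (p (t (m) (f) (s)) (g (s)) (w (m) (k)))) (t (g (t (m) (f) (s))) (w (g (s)) (p (s) (m) (f))) (t (g (s)) (w (m) (k)) (t (m) (f) (s)))))) : C


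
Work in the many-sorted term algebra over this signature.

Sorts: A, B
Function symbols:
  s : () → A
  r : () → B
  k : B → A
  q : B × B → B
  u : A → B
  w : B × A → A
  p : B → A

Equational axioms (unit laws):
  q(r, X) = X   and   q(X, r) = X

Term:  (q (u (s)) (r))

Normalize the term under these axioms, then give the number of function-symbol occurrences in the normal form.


1. (q (u (s)) (r))  →  (u (s))
normal form: (u (s))

size = 2


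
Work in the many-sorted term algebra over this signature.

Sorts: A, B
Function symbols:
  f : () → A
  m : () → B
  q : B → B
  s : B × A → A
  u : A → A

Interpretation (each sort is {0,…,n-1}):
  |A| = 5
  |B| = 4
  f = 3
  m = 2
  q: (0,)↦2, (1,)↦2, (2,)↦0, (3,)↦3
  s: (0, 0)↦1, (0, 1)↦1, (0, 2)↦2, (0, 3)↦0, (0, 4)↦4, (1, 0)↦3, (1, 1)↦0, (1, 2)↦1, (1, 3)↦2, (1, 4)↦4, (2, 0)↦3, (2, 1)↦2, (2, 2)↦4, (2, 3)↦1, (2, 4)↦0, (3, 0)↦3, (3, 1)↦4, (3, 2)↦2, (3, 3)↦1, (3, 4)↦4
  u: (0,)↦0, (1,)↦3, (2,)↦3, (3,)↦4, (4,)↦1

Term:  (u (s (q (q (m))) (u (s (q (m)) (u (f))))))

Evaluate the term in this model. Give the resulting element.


value = 3

  m = 2
  (q (m)) = q(2,) = 0
  (q (q (m))) = q(0,) = 2
  m = 2
  (q (m)) = q(2,) = 0
  f = 3
  (u (f)) = u(3,) = 4
  (s (q (m)) (u (f))) = s(0, 4) = 4
  (u (s (q (m)) (u (f)))) = u(4,) = 1
  (s (q (q (m))) (u (s (q (m)) (u (f))))) = s(2, 1) = 2
  (u (s (q (q (m))) (u (s (q (m)) (u (f)))))) = u(2,) = 3


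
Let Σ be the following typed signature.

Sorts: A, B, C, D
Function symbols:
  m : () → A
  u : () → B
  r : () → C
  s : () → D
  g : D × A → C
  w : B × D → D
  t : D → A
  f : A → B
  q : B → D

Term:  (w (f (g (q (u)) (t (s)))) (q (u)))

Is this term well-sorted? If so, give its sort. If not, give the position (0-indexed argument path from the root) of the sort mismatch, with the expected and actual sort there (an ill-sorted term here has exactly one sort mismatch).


ill-sorted at position [0, 0]: expected A, got C

        (u) : B
      (q (u)) : D
        (s) : D
      (t (s)) : A
    (g (q (u)) (t (s))) : C
  (f (g (q (u)) (t (s)))) : ✗ arg 0 at [0, 0] has sort C, expected A
    (u) : B
  (q (u)) : D


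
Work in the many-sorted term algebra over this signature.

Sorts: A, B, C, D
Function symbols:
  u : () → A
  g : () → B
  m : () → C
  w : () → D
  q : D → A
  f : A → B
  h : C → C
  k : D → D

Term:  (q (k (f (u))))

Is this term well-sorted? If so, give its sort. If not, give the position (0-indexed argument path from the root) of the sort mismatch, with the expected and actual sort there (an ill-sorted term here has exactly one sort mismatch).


      (u) : A
    (f (u)) : B
  (k (f (u))) : ✗ arg 0 at [0, 0] has sort B, expected D

ill-sorted at position [0, 0]: expected D, got B


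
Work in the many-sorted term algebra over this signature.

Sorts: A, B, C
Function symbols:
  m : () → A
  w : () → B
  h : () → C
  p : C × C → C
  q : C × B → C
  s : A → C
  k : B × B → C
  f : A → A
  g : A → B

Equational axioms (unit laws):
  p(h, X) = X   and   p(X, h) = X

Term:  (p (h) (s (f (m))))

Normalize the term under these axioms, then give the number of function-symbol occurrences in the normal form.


size = 3

1. (p (h) (s (f (m))))  →  (s (f (m)))
normal form: (s (f (m)))


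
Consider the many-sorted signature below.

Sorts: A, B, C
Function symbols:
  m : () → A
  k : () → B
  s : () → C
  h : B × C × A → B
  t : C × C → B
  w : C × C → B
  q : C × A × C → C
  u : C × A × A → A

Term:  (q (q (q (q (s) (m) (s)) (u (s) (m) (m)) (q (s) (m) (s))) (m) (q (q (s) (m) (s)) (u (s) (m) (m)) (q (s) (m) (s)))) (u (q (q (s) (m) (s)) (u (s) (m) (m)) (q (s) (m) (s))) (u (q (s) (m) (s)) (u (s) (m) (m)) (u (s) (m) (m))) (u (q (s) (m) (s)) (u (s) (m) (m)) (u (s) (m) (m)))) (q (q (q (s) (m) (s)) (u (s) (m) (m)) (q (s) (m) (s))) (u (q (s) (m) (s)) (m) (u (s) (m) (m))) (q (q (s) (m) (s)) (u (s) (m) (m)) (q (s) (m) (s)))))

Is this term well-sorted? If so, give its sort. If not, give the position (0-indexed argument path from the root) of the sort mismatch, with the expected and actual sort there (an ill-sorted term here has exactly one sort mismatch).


well-sorted; sort = C

        (s) : C
        (m) : A
        (s) : C
      (q (s) (m) (s)) : C
        (s) : C
        (m) : A
        (m) : A
      (u (s) (m) (m)) : A
        (s) : C
        (m) : A
        (s) : C
      (q (s) (m) (s)) : C
    (q (q (s) (m) (s)) (u (s) (m) (m)) (q (s) (m) (s))) : C
    (m) : A
        (s) : C
        (m) : A
        (s) : C
      (q (s) (m) (s)) : C
        (s) : C
        (m) : A
        (m) : A
      (u (s) (m) (m)) : A
        (s) : C
        (m) : A
        (s) : C
      (q (s) (m) (s)) : C
    (q (q (s) (m) (s)) (u (s) (m) (m)) (q (s) (m) (s))) : C
  (q (q (q (s) (m) (s)) (u (s) (m) (m)) (q (s) (m) (s))) (m) (q (q (s) (m) (s)) (u (s) (m) (m)) (q (s) (m) (s)))) : C
        (s) : C
        (m) : A
        (s) : C
      (q (s) (m) (s)) : C
        (s) : C
        (m) : A
        (m) : A
      (u (s) (m) (m)) : A
        (s) : C
        (m) : A
        (s) : C
      (q (s) (m) (s)) : C
    (q (q (s) (m) (s)) (u (s) (m) (m)) (q (s) (m) (s))) : C
        (s) : C
        (m) : A
        (s) : C
      (q (s) (m) (s)) : C
        (s) : C
        (m) : A
        (m) : A
      (u (s) (m) (m)) : A
        (s) : C
        (m) : A
        (m) : A
      (u (s) (m) (m)) : A
    (u (q (s) (m) (s)) (u (s) (m) (m)) (u (s) (m) (m))) : A
        (s) : C
        (m) : A
        (s) : C
      (q (s) (m) (s)) : C
        (s) : C
        (m) : A
        (m) : A
      (u (s) (m) (m)) : A
        (s) : C
        (m) : A
        (m) : A
      (u (s) (m) (m)) : A
    (u (q (s) (m) (s)) (u (s) (m) (m)) (u (s) (m) (m))) : A
  (u (q (q (s) (m) (s)) (u (s) (m) (m)) (q (s) (m) (s))) (u (q (s) (m) (s)) (u (s) (m) (m)) (u (s) (m) (m))) (u (q (s) (m) (s)) (u (s) (m) (m)) (u (s) (m) (m)))) : A
        (s) : C
        (m) : A
        (s) : C
      (q (s) (m) (s)) : C
        (s) : C
        (m) : A
        (m) : A
      (u (s) (m) (m)) : A
        (s) : C
        (m) : A
        (s) : C
      (q (s) (m) (s)) : C
    (q (q (s) (m) (s)) (u (s) (m) (m)) (q (s) (m) (s))) : C
        (s) : C
        (m) : A
        (s) : C
      (q (s) (m) (s)) : C
      (m) : A
        (s) : C
        (m) : A
        (m) : A
      (u (s) (m) (m)) : A
    (u (q (s) (m) (s)) (m) (u (s) (m) (m))) : A
        (s) : C
        (m) : A
        (s) : C
      (q (s) (m) (s)) : C
        (s) : C
        (m) : A
        (m) : A
      (u (s) (m) (m)) : A
        (s) : C
        (m) : A
        (s) : C
      (q (s) (m) (s)) : C
    (q (q (s) (m) (s)) (u (s) (m) (m)) (q (s) (m) (s))) : C
  (q (q (q (s) (m) (s)) (u (s) (m) (m)) (q (s) (m) (s))) (u (q (s) (m) (s)) (m) (u (s) (m) (m))) (q (q (s) (m) (s)) (u (s) (m) (m)) (q (s) (m) (s)))) : C
(q (q (q (q (s) (m) (s)) (u (s) (m) (m)) (q (s) (m) (s))) (m) (q (q (s) (m) (s)) (u (s) (m) (m)) (q (s) (m) (s)))) (u (q (q (s) (m) (s)) (u (s) (m) (m)) (q (s) (m) (s))) (u (q (s) (m) (s)) (u (s) (m) (m)) (u (s) (m) (m))) (u (q (s) (m) (s)) (u (s) (m) (m)) (u (s) (m) (m)))) (q (q (q (s) (m) (s)) (u (s) (m) (m)) (q (s) (m) (s))) (u (q (s) (m) (s)) (m) (u (s) (m) (m))) (q (q (s) (m) (s)) (u (s) (m) (m)) (q (s) (m) (s))))) : C


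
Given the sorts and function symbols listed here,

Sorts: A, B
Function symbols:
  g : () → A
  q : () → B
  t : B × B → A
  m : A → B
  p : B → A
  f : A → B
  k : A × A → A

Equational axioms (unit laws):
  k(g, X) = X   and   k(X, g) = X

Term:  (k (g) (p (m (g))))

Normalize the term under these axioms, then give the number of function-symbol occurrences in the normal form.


1. (k (g) (p (m (g))))  →  (p (m (g)))
normal form: (p (m (g)))

size = 3


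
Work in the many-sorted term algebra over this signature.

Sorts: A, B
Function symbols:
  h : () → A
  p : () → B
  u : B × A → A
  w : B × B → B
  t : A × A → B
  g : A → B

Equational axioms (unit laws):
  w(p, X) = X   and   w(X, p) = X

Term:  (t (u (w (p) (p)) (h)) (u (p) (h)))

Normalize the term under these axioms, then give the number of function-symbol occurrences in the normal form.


size = 7

1. (t (u (w (p) (p)) (h)) (u (p) (h)))  →  (t (u (p) (h)) (u (p) (h)))
normal form: (t (u (p) (h)) (u (p) (h)))


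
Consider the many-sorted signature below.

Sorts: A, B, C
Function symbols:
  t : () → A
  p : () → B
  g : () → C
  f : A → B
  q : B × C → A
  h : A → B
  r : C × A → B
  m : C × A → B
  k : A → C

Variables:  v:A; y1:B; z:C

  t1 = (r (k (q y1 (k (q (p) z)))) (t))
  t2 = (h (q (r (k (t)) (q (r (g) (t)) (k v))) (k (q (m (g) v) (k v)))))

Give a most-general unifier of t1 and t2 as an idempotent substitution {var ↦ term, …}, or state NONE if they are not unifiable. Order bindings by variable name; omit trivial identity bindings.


head clash or occurs-check failure — not unifiable

NONE (not unifiable)


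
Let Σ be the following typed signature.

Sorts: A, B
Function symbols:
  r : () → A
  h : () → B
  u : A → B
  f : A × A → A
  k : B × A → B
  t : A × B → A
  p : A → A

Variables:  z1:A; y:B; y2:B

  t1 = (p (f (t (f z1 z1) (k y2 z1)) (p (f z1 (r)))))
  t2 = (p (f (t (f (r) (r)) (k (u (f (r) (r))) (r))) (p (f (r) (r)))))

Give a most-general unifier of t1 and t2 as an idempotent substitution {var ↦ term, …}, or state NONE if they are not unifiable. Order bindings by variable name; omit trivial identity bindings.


{y2 ↦ (u (f (r) (r))), z1 ↦ (r)}


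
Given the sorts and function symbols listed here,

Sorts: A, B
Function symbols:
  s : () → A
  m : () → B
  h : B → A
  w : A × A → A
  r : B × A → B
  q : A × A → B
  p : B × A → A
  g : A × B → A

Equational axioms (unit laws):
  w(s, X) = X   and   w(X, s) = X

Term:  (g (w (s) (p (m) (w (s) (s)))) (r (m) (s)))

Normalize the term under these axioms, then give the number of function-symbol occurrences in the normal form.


size = 7

1. (g (w (s) (p (m) (w (s) (s)))) (r (m) (s)))  →  (g (p (m) (w (s) (s))) (r (m) (s)))
2. (g (p (m) (w (s) (s))) (r (m) (s)))  →  (g (p (m) (s)) (r (m) (s)))
normal form: (g (p (m) (s)) (r (m) (s)))


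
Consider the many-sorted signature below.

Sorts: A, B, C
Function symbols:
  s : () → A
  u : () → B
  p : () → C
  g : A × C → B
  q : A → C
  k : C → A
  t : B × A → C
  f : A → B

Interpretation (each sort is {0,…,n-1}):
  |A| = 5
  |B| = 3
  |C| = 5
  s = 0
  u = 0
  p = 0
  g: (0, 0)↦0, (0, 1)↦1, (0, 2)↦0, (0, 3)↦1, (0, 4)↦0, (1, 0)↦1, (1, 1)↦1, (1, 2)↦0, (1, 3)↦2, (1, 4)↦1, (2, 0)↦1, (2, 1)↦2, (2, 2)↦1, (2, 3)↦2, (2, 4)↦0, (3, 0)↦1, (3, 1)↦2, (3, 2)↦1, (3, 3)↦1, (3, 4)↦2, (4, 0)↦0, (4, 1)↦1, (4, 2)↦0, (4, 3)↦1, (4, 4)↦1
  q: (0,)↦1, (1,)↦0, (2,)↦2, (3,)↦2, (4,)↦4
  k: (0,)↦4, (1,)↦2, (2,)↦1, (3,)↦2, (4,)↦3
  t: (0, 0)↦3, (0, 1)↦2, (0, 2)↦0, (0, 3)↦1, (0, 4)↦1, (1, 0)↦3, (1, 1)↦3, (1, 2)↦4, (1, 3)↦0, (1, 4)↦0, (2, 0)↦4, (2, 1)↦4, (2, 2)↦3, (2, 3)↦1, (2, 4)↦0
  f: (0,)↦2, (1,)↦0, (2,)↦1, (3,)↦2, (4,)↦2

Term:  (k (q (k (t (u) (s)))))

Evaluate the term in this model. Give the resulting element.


value = 1

  u = 0
  s = 0
  (t (u) (s)) = t(0, 0) = 3
  (k (t (u) (s))) = k(3,) = 2
  (q (k (t (u) (s)))) = q(2,) = 2
  (k (q (k (t (u) (s))))) = k(2,) = 1


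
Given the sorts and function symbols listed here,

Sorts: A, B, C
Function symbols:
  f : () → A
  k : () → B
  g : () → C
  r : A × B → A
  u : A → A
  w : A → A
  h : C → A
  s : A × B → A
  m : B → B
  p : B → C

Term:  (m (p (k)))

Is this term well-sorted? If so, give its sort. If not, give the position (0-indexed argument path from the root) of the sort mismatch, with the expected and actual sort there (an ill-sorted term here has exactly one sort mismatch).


ill-sorted at position [0]: expected B, got C

    (k) : B
  (p (k)) : C
(m (p (k))) : ✗ arg 0 at [0] has sort C, expected B


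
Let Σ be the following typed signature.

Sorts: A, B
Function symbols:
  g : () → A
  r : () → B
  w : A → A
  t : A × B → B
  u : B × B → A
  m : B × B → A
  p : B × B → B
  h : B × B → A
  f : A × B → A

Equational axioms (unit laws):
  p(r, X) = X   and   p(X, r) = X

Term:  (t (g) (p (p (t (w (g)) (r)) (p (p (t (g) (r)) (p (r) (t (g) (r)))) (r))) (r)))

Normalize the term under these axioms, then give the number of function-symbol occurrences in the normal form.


size = 14

1. (t (g) (p (p (t (w (g)) (r)) (p (p (t (g) (r)) (p (r) (t (g) (r)))) (r))) (r)))  →  (t (g) (p (t (w (g)) (r)) (p (p (t (g) (r)) (p (r) (t (g) (r)))) (r))))
2. (t (g) (p (t (w (g)) (r)) (p (p (t (g) (r)) (p (r) (t (g) (r)))) (r))))  →  (t (g) (p (t (w (g)) (r)) (p (t (g) (r)) (p (r) (t (g) (r))))))
3. (t (g) (p (t (w (g)) (r)) (p (t (g) (r)) (p (r) (t (g) (r))))))  →  (t (g) (p (t (w (g)) (r)) (p (t (g) (r)) (t (g) (r)))))
normal form: (t (g) (p (t (w (g)) (r)) (p (t (g) (r)) (t (g) (r)))))


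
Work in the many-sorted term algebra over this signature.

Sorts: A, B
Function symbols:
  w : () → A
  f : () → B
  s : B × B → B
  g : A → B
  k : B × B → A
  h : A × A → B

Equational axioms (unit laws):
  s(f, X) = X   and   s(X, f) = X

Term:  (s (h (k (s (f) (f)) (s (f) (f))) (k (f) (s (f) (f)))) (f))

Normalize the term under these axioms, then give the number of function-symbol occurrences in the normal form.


1. (s (h (k (s (f) (f)) (s (f) (f))) (k (f) (s (f) (f)))) (f))  →  (h (k (s (f) (f)) (s (f) (f))) (k (f) (s (f) (f))))
2. (h (k (s (f) (f)) (s (f) (f))) (k (f) (s (f) (f))))  →  (h (k (f) (s (f) (f))) (k (f) (s (f) (f))))
3. (h (k (f) (s (f) (f))) (k (f) (s (f) (f))))  →  (h (k (f) (f)) (k (f) (s (f) (f))))
4. (h (k (f) (f)) (k (f) (s (f) (f))))  →  (h (k (f) (f)) (k (f) (f)))
normal form: (h (k (f) (f)) (k (f) (f)))

size = 7


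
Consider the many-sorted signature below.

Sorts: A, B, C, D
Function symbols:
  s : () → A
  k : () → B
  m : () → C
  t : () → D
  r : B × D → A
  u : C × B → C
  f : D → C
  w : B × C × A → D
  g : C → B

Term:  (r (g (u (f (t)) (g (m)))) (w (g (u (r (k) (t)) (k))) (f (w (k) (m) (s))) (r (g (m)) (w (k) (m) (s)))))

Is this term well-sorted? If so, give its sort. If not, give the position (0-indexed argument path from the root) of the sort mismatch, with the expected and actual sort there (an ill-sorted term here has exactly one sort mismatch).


ill-sorted at position [1, 0, 0, 0]: expected C, got A

        (t) : D
      (f (t)) : C
        (m) : C
      (g (m)) : B
    (u (f (t)) (g (m))) : C
  (g (u (f (t)) (g (m)))) : B
          (k) : B
          (t) : D
        (r (k) (t)) : A
        (k) : B
      (u (r (k) (t)) (k)) : ✗ arg 0 at [1, 0, 0, 0] has sort A, expected C
        (k) : B
        (m) : C
        (s) : A
      (w (k) (m) (s)) : D
    (f (w (k) (m) (s))) : C
        (m) : C
      (g (m)) : B
        (k) : B
        (m) : C
        (s) : A
      (w (k) (m) (s)) : D
    (r (g (m)) (w (k) (m) (s))) : A


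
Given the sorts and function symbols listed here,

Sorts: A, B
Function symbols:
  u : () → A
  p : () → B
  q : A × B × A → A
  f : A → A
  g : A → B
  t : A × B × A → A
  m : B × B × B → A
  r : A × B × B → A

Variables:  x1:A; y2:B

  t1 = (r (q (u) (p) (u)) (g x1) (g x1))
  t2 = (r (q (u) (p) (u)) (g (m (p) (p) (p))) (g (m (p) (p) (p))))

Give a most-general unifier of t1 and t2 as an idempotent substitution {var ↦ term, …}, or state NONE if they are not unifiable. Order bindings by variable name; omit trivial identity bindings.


{x1 ↦ (m (p) (p) (p))}


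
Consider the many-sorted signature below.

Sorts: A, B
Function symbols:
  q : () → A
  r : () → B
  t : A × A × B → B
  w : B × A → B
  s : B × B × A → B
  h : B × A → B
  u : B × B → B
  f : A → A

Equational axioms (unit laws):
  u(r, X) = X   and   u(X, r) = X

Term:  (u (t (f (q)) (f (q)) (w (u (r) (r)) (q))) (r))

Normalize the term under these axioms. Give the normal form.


normal form = (t (f (q)) (f (q)) (w (r) (q)))

1. (u (t (f (q)) (f (q)) (w (u (r) (r)) (q))) (r))  →  (t (f (q)) (f (q)) (w (u (r) (r)) (q)))
2. (t (f (q)) (f (q)) (w (u (r) (r)) (q)))  →  (t (f (q)) (f (q)) (w (r) (q)))


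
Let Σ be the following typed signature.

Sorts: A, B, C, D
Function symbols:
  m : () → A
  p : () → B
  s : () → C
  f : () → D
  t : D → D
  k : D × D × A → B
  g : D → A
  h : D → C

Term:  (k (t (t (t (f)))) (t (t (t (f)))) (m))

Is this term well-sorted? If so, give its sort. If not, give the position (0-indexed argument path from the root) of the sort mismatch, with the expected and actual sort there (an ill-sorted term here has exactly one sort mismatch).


        (f) : D
      (t (f)) : D
    (t (t (f))) : D
  (t (t (t (f)))) : D
        (f) : D
      (t (f)) : D
    (t (t (f))) : D
  (t (t (t (f)))) : D
  (m) : A
(k (t (t (t (f)))) (t (t (t (f)))) (m)) : B

well-sorted; sort = B


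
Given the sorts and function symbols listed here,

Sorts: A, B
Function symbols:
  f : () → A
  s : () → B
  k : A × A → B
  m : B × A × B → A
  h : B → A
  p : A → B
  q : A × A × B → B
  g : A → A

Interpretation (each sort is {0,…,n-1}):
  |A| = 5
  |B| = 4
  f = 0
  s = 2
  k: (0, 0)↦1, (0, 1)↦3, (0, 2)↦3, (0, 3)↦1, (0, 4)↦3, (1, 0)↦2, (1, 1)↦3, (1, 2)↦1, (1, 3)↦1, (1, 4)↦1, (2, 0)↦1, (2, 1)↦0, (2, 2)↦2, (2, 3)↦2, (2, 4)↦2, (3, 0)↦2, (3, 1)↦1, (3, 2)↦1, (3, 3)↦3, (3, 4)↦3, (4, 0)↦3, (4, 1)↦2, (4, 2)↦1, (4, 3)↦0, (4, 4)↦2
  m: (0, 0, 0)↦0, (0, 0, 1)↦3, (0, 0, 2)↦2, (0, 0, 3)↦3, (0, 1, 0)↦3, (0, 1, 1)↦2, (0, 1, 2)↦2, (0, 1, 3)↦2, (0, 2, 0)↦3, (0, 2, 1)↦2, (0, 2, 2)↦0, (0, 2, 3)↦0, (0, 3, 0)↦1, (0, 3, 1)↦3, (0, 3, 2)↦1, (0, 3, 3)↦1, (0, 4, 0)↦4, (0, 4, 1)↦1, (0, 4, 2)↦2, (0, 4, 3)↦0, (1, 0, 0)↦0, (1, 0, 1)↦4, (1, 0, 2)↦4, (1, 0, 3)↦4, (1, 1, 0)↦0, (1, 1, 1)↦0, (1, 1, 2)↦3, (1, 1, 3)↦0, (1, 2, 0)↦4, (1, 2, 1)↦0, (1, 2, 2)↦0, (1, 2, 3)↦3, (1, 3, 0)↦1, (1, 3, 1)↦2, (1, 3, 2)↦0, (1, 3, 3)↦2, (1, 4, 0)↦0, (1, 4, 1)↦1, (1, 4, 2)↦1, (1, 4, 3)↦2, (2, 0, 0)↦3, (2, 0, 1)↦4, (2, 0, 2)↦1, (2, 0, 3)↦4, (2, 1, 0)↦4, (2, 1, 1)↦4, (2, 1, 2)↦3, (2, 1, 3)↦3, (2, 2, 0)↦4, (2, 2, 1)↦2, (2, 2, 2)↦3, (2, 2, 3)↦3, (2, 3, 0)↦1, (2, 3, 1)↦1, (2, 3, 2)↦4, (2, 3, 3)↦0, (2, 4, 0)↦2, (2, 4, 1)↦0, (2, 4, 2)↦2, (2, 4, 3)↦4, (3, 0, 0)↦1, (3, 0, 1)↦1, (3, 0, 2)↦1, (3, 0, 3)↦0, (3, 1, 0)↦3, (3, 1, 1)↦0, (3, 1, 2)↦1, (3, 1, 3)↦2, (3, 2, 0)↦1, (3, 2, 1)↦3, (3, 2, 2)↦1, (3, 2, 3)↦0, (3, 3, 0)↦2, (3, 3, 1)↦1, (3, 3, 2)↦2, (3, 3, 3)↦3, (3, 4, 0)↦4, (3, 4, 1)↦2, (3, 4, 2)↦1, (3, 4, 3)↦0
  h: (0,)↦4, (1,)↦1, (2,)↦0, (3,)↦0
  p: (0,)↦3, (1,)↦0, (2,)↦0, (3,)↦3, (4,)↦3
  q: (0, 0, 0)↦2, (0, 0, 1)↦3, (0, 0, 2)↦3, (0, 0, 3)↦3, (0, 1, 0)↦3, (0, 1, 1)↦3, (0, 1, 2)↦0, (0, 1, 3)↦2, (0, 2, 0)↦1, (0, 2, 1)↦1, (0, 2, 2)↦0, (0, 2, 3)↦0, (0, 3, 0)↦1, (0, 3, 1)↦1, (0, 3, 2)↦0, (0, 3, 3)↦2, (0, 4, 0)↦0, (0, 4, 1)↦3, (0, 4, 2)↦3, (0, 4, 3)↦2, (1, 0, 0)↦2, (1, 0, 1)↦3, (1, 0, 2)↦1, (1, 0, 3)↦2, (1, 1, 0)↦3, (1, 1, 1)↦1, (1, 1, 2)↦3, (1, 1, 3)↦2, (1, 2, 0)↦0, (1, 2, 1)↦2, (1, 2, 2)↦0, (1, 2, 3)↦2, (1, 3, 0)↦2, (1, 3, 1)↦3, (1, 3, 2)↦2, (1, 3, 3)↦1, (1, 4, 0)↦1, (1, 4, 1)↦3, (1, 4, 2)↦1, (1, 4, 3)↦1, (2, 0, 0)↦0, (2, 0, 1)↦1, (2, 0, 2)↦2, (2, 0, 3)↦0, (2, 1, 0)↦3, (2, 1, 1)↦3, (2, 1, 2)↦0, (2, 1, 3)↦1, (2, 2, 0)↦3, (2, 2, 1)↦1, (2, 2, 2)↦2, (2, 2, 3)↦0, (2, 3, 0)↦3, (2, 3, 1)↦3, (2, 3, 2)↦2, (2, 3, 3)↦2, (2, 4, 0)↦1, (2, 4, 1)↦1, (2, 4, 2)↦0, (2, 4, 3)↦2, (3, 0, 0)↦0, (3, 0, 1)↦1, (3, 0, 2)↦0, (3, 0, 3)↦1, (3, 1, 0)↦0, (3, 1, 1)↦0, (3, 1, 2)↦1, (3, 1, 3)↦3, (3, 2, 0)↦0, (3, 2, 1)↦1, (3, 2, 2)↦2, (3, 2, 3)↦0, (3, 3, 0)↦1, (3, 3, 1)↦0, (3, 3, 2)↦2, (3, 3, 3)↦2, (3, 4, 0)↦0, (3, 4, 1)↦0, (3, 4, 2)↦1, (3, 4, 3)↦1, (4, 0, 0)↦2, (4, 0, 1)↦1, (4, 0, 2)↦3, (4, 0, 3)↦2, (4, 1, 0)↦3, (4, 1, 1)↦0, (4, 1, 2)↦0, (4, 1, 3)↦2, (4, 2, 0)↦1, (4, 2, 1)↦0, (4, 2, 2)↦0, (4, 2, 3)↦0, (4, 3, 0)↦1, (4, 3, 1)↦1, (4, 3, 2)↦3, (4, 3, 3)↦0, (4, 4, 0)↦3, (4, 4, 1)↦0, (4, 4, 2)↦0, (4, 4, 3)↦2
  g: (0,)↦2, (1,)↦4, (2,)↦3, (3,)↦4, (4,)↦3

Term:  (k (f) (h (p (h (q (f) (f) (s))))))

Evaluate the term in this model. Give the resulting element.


  f = 0
  f = 0
  f = 0
  s = 2
  (q (f) (f) (s)) = q(0, 0, 2) = 3
  (h (q (f) (f) (s))) = h(3,) = 0
  (p (h (q (f) (f) (s)))) = p(0,) = 3
  (h (p (h (q (f) (f) (s))))) = h(3,) = 0
  (k (f) (h (p (h (q (f) (f) (s)))))) = k(0, 0) = 1

value = 1
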